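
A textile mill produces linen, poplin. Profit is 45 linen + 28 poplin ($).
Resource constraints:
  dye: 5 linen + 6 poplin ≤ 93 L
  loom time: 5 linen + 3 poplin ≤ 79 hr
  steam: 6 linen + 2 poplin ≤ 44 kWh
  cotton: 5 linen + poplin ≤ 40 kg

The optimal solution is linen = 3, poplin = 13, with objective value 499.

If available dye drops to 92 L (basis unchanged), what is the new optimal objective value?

Check each constraint at x*: dye 93/93 (tight); loom time 54/79 (slack 25); steam 44/44 (tight); cotton 28/40 (slack 12).
Since loom time, cotton are not tight, their duals are 0.
From A_Bᵀ y = c: 5·y_dye + 6·y_steam = 45; 6·y_dye + 2·y_steam = 28.
Solving: y_dye = 3, y_steam = 5.
Δz = y_dye·Δb = 3 × (-1) = -3, so new z* = 499 − 3 = 496.

496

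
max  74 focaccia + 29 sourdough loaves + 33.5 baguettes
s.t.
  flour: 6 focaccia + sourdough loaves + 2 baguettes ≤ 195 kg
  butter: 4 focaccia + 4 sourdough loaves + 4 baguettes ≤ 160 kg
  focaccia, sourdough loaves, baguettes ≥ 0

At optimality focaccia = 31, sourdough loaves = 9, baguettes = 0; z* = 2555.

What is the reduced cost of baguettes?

Both flour and butter are binding at x*.
The binding rows give the dual system: 6·y_flour + 4·y_butter = 74 and 1·y_flour + 4·y_butter = 29.
This yields shadow prices y_flour = 9, y_butter = 5.
Reduced cost of baguettes: c₃ − yᵀa₃ = 33.5 − (9·2 + 5·4) = 33.5 − 38 = -4.5.

-4.5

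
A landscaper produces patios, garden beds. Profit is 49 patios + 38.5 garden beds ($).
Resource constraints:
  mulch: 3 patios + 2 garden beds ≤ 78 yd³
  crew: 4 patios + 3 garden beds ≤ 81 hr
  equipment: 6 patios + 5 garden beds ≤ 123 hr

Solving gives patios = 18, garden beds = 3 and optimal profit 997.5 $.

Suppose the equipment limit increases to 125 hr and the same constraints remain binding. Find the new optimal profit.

1004.5

Binding: crew and equipment. Non-binding: mulch (18 unused).
Slack constraints have shadow price 0 (complementary slackness).
From A_Bᵀ y = c: 4·y_crew + 6·y_equipment = 49; 3·y_crew + 5·y_equipment = 38.5.
Solving: y_crew = 7, y_equipment = 3.5.
Δz = y_equipment·Δb = 3.5 × (2) = 7, so new z* = 997.5 + 7 = 1004.5.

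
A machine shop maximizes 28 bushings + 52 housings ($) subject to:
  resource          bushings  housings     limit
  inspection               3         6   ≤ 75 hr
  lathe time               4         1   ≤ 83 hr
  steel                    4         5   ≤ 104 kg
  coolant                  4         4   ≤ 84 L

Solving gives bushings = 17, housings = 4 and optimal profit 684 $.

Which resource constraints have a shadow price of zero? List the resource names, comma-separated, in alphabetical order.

lathe time, steel

inspection: 75/75 (binding)
lathe time: 72/83 (slack 11)
steel: 88/104 (slack 16)
coolant: 84/84 (binding)
By complementary slackness, a constraint with positive slack has shadow price 0 → lathe time, steel.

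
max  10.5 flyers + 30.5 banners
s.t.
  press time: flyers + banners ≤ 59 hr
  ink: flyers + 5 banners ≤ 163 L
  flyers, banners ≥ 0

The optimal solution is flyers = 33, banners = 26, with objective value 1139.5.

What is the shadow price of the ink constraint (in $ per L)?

At the optimum: press time uses 59 of 59 (binding); ink uses 163 of 163 (binding).
Dual feasibility on the basic columns requires 1·y_press time + 1·y_ink = 10.5, 1·y_press time + 5·y_ink = 30.5.
This yields shadow prices y_press time = 5.5, y_ink = 5.
Shadow price of ink = 5.

5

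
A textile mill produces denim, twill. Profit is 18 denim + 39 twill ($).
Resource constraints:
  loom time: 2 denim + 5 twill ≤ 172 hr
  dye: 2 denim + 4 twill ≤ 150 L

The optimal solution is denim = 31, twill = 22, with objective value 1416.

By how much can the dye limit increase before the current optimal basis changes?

22

Binding constraints: loom time, dye. The basis is B = [[2,5],[2,4]] with det -2.
Per unit increase in dye, x* moves by d = (2.5, -1).
The basis stays optimal until twill reaches 0; allowable increase = 22 L.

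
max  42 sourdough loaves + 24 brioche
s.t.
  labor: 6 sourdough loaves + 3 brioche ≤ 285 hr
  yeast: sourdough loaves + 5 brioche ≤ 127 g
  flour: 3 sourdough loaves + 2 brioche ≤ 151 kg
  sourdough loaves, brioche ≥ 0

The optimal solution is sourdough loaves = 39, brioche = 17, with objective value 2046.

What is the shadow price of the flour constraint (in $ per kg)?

Binding: labor and flour. Non-binding: yeast (3 unused).
By complementary slackness, y = 0 for the non-binding constraint.
From A_Bᵀ y = c: 6·y_labor + 3·y_flour = 42; 3·y_labor + 2·y_flour = 24.
→ y_labor = 4 and y_flour = 6.
Shadow price of flour = 6.

6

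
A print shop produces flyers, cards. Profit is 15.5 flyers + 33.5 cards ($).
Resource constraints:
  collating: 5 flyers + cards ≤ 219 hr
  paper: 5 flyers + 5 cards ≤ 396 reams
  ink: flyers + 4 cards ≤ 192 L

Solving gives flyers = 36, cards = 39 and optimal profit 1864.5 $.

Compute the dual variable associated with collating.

At the optimum: collating uses 219 of 219 (binding); paper uses 375 of 396 (slack = 21); ink uses 192 of 192 (binding).
Since paper is not tight, its dual is 0.
Dual feasibility on the basic columns requires 5·y_collating + 1·y_ink = 15.5, 1·y_collating + 4·y_ink = 33.5.
This yields shadow prices y_collating = 1.5, y_ink = 8.
Shadow price of collating = 1.5.

1.5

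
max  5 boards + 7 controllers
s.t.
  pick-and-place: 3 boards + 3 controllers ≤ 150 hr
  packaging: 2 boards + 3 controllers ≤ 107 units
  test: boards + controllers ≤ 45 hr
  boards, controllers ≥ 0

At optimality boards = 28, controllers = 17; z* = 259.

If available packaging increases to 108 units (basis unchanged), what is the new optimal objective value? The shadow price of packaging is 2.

261

Δb = 1, so new z* = 259 + (2)·(1) = 259 + 2 = 261.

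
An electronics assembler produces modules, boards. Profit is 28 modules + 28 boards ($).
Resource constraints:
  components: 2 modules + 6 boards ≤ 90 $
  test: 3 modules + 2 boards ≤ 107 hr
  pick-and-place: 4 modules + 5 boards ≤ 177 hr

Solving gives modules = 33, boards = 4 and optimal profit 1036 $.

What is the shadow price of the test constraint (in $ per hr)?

Check each constraint at x*: components 90/90 (tight); test 107/107 (tight); pick-and-place 152/177 (slack 25).
Since pick-and-place is not tight, its dual is 0.
Dual feasibility on the basic columns requires 2·y_components + 3·y_test = 28, 6·y_components + 2·y_test = 28.
→ y_components = 2 and y_test = 8.
Shadow price of test = 8.

8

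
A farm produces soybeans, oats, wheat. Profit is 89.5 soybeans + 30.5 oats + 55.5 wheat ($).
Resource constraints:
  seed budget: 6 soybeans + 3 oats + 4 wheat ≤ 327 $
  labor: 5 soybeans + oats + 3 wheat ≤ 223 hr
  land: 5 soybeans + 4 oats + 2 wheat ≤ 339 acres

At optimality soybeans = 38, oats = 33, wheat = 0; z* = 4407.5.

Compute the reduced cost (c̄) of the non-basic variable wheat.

At the optimum: seed budget uses 327 of 327 (binding); labor uses 223 of 223 (binding); land uses 322 of 339 (slack = 17).
Since land is not tight, its dual is 0.
The binding rows give the dual system: 6·y_seed budget + 5·y_labor = 89.5 and 3·y_seed budget + 1·y_labor = 30.5.
→ y_seed budget = 7 and y_labor = 9.5.
Reduced cost of wheat: c₃ − yᵀa₃ = 55.5 − (7·4 + 9.5·3) = 55.5 − 56.5 = -1.

-1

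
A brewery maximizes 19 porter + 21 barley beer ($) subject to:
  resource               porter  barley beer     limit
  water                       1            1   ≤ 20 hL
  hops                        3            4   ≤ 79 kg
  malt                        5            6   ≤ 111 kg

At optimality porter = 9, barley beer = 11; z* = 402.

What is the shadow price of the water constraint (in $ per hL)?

Check each constraint at x*: water 20/20 (tight); hops 71/79 (slack 8); malt 111/111 (tight).
By complementary slackness, y = 0 for the non-binding constraint.
From A_Bᵀ y = c: 1·y_water + 5·y_malt = 19; 1·y_water + 6·y_malt = 21.
Solving: y_water = 9, y_malt = 2.
Shadow price of water = 9.

9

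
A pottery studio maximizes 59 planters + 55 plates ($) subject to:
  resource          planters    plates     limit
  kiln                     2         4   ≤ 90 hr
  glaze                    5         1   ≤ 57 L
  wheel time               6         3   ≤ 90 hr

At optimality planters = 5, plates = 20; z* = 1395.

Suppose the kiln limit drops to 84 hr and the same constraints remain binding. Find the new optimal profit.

1344

Binding: kiln and wheel time. Non-binding: glaze (12 unused).
By complementary slackness, y = 0 for the non-binding constraint.
The binding rows give the dual system: 2·y_kiln + 6·y_wheel time = 59 and 4·y_kiln + 3·y_wheel time = 55.
This yields shadow prices y_kiln = 8.5, y_wheel time = 7.
Δz = y_kiln·Δb = 8.5 × (-6) = -51, so new z* = 1395 − 51 = 1344.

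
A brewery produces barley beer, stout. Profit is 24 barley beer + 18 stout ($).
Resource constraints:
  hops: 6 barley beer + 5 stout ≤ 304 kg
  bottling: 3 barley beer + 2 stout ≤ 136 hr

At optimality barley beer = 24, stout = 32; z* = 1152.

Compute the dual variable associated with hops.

2

At the optimum: hops uses 304 of 304 (binding); bottling uses 136 of 136 (binding).
Dual feasibility on the basic columns requires 6·y_hops + 3·y_bottling = 24, 5·y_hops + 2·y_bottling = 18.
This yields shadow prices y_hops = 2, y_bottling = 4.
Shadow price of hops = 2.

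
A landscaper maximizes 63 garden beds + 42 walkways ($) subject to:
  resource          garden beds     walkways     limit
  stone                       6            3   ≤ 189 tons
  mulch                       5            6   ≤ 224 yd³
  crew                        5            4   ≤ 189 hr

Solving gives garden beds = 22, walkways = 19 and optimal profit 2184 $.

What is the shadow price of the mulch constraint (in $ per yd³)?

3

Check each constraint at x*: stone 189/189 (tight); mulch 224/224 (tight); crew 186/189 (slack 3).
By complementary slackness, y = 0 for the non-binding constraint.
Dual feasibility on the basic columns requires 6·y_stone + 5·y_mulch = 63, 3·y_stone + 6·y_mulch = 42.
Solving: y_stone = 8, y_mulch = 3.
Shadow price of mulch = 3.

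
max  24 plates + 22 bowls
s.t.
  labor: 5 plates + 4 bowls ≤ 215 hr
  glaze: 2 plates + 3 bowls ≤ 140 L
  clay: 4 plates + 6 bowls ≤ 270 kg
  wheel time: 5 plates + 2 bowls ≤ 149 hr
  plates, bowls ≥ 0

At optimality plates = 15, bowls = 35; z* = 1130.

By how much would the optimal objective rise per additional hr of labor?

4

Check each constraint at x*: labor 215/215 (tight); glaze 135/140 (slack 5); clay 270/270 (tight); wheel time 145/149 (slack 4).
By complementary slackness, y = 0 for the non-binding constraints.
From A_Bᵀ y = c: 5·y_labor + 4·y_clay = 24; 4·y_labor + 6·y_clay = 22.
→ y_labor = 4 and y_clay = 1.
Shadow price of labor = 4.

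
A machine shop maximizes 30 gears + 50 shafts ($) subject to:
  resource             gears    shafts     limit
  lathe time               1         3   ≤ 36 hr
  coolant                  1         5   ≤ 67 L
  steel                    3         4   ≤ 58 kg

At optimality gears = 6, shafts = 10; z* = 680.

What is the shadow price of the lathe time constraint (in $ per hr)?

6

Binding: lathe time and steel. Non-binding: coolant (11 unused).
Since coolant is not tight, its dual is 0.
The binding rows give the dual system: 1·y_lathe time + 3·y_steel = 30 and 3·y_lathe time + 4·y_steel = 50.
This yields shadow prices y_lathe time = 6, y_steel = 8.
Shadow price of lathe time = 6.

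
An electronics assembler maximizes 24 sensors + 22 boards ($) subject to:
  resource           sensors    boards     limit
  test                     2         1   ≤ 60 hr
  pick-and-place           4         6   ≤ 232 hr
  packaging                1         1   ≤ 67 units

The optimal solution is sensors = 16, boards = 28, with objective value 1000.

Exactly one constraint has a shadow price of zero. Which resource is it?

test: 60/60 (binding)
pick-and-place: 232/232 (binding)
packaging: 44/67 (slack 23)
By complementary slackness, a constraint with positive slack has shadow price 0 → packaging.

packaging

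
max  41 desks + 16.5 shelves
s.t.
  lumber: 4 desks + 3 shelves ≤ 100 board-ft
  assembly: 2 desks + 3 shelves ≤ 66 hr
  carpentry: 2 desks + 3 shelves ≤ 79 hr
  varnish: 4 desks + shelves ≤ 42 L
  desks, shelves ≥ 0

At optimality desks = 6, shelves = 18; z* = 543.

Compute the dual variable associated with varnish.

9

At the optimum: lumber uses 78 of 100 (slack = 22); assembly uses 66 of 66 (binding); carpentry uses 66 of 79 (slack = 13); varnish uses 42 of 42 (binding).
By complementary slackness, y = 0 for the non-binding constraints.
Dual feasibility on the basic columns requires 2·y_assembly + 4·y_varnish = 41, 3·y_assembly + 1·y_varnish = 16.5.
This yields shadow prices y_assembly = 2.5, y_varnish = 9.
Shadow price of varnish = 9.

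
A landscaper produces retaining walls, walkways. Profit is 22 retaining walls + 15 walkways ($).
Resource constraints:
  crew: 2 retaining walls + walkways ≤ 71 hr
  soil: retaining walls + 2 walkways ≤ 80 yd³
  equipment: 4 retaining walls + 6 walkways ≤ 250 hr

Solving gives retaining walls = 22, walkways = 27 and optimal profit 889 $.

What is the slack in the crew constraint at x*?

crew used = 2·22 + 1·27 = 71; slack = 71 − 71 = 0.

0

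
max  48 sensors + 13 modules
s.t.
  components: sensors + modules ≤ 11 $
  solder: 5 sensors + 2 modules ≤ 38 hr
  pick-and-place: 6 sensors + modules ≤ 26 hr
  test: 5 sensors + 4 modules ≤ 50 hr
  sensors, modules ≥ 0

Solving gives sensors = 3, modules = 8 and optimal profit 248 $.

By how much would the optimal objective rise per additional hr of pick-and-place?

At the optimum: components uses 11 of 11 (binding); solder uses 31 of 38 (slack = 7); pick-and-place uses 26 of 26 (binding); test uses 47 of 50 (slack = 3).
By complementary slackness, y = 0 for the non-binding constraints.
From A_Bᵀ y = c: 1·y_components + 6·y_pick-and-place = 48; 1·y_components + 1·y_pick-and-place = 13.
This yields shadow prices y_components = 6, y_pick-and-place = 7.
Shadow price of pick-and-place = 7.

7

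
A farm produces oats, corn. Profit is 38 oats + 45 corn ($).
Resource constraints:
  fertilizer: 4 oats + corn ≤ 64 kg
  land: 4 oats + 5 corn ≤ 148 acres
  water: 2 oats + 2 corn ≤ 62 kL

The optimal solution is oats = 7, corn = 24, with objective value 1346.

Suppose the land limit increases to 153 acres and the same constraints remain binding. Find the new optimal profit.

1381

At the optimum: fertilizer uses 52 of 64 (slack = 12); land uses 148 of 148 (binding); water uses 62 of 62 (binding).
By complementary slackness, y = 0 for the non-binding constraint.
Dual feasibility on the basic columns requires 4·y_land + 2·y_water = 38, 5·y_land + 2·y_water = 45.
→ y_land = 7 and y_water = 5.
Δz = y_land·Δb = 7 × (5) = 35, so new z* = 1346 + 35 = 1381.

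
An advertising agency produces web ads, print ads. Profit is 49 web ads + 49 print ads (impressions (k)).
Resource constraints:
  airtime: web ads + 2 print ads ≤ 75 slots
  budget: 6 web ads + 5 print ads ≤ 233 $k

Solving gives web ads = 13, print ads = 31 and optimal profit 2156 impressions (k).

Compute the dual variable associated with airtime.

Both airtime and budget are binding at x*.
The binding rows give the dual system: 1·y_airtime + 6·y_budget = 49 and 2·y_airtime + 5·y_budget = 49.
Solving: y_airtime = 7, y_budget = 7.
Shadow price of airtime = 7.

7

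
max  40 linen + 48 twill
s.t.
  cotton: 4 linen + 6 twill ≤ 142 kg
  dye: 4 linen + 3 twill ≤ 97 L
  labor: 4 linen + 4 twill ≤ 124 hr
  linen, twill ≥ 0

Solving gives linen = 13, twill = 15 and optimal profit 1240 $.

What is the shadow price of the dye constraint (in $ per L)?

4

Check each constraint at x*: cotton 142/142 (tight); dye 97/97 (tight); labor 112/124 (slack 12).
Since labor is not tight, its dual is 0.
Dual feasibility on the basic columns requires 4·y_cotton + 4·y_dye = 40, 6·y_cotton + 3·y_dye = 48.
→ y_cotton = 6 and y_dye = 4.
Shadow price of dye = 4.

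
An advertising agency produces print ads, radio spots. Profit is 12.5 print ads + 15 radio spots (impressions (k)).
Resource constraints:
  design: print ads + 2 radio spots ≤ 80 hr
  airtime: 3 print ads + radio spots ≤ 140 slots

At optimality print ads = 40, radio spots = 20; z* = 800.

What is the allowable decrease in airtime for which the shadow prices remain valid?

Binding constraints: design, airtime. The basis is B = [[1,2],[3,1]] with det -5.
Per unit decrease in airtime, x* moves by d = (-0.4, 0.2).
The basis stays optimal until print ads reaches 0; allowable decrease = 100 slots.

100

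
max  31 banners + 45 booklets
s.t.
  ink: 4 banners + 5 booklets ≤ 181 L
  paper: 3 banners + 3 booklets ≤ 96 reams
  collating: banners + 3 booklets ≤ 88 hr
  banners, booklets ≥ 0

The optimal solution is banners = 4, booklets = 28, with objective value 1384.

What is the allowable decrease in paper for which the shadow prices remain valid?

8

Binding constraints: paper, collating. The basis is B = [[3,3],[1,3]] with det 6.
Per unit decrease in paper, x* moves by d = (-0.5, 0.1667).
The basis stays optimal until banners reaches 0; allowable decrease = 8 reams.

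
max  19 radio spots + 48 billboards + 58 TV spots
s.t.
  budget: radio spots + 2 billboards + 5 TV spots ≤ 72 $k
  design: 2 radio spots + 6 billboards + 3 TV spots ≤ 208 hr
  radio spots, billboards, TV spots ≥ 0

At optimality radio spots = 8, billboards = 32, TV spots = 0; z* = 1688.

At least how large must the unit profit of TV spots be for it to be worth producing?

At the optimum: budget uses 72 of 72 (binding); design uses 208 of 208 (binding).
From A_Bᵀ y = c: 1·y_budget + 2·y_design = 19; 2·y_budget + 6·y_design = 48.
This yields shadow prices y_budget = 9, y_design = 5.
TV spots enters the basis when its profit ≥ yᵀa₃ = 9·5 + 5·3 = 60.

60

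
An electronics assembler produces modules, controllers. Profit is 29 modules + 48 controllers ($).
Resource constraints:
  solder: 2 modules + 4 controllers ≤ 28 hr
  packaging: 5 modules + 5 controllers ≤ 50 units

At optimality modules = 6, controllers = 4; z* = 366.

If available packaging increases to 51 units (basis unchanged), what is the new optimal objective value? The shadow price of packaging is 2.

Δb = 1, so new z* = 366 + (2)·(1) = 366 + 2 = 368.

368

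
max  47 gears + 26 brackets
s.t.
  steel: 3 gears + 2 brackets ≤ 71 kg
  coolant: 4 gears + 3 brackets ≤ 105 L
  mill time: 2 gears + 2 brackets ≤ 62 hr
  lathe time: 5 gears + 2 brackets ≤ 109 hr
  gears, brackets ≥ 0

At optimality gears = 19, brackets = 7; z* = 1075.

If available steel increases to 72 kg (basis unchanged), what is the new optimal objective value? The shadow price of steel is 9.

Δb = 1, so new z* = 1075 + (9)·(1) = 1075 + 9 = 1084.

1084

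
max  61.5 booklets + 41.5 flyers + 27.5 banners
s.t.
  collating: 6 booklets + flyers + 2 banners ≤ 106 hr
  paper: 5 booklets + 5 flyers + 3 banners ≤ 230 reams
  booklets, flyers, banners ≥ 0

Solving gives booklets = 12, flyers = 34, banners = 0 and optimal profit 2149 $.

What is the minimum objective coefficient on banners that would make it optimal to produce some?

30.5

Both collating and paper are binding at x*.
Dual feasibility on the basic columns requires 6·y_collating + 5·y_paper = 61.5, 1·y_collating + 5·y_paper = 41.5.
Solving: y_collating = 4, y_paper = 7.5.
banners enters the basis when its profit ≥ yᵀa₃ = 4·2 + 7.5·3 = 30.5.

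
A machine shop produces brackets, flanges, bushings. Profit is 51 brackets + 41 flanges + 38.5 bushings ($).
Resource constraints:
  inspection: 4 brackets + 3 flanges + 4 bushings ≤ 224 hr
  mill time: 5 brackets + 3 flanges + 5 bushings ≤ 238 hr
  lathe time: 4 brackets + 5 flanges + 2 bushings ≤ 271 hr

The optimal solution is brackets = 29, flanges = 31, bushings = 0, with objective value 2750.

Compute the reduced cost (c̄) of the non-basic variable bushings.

-4.5

At the optimum: inspection uses 209 of 224 (slack = 15); mill time uses 238 of 238 (binding); lathe time uses 271 of 271 (binding).
By complementary slackness, y = 0 for the non-binding constraint.
From A_Bᵀ y = c: 5·y_mill time + 4·y_lathe time = 51; 3·y_mill time + 5·y_lathe time = 41.
Solving: y_mill time = 7, y_lathe time = 4.
Reduced cost of bushings: c₃ − yᵀa₃ = 38.5 − (7·5 + 4·2) = 38.5 − 43 = -4.5.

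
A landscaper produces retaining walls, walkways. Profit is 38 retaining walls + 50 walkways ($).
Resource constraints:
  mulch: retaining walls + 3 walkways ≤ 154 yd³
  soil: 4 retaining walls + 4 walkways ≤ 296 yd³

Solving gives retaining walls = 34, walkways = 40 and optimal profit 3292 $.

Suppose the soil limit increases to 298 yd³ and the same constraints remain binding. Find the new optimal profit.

3308

Check each constraint at x*: mulch 154/154 (tight); soil 296/296 (tight).
Dual feasibility on the basic columns requires 1·y_mulch + 4·y_soil = 38, 3·y_mulch + 4·y_soil = 50.
Solving: y_mulch = 6, y_soil = 8.
Δz = y_soil·Δb = 8 × (2) = 16, so new z* = 3292 + 16 = 3308.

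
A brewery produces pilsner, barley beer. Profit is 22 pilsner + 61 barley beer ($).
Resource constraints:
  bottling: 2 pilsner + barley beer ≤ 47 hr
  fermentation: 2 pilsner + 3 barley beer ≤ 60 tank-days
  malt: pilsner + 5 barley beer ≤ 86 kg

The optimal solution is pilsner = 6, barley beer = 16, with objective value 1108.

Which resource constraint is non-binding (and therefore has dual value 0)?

bottling

bottling: 28/47 (slack 19)
fermentation: 60/60 (binding)
malt: 86/86 (binding)
By complementary slackness, a constraint with positive slack has shadow price 0 → bottling.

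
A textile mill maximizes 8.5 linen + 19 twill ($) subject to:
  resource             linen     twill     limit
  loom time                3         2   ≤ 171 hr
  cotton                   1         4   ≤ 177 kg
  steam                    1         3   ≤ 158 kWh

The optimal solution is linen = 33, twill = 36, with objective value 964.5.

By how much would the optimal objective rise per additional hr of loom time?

Check each constraint at x*: loom time 171/171 (tight); cotton 177/177 (tight); steam 141/158 (slack 17).
Since steam is not tight, its dual is 0.
Dual feasibility on the basic columns requires 3·y_loom time + 1·y_cotton = 8.5, 2·y_loom time + 4·y_cotton = 19.
→ y_loom time = 1.5 and y_cotton = 4.
Shadow price of loom time = 1.5.

1.5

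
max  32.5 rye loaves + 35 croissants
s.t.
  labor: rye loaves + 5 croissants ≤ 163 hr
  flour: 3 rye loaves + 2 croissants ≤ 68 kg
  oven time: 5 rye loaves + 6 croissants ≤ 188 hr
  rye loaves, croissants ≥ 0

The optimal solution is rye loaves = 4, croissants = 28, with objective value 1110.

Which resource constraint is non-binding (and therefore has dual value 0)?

labor: 144/163 (slack 19)
flour: 68/68 (binding)
oven time: 188/188 (binding)
By complementary slackness, a constraint with positive slack has shadow price 0 → labor.

labor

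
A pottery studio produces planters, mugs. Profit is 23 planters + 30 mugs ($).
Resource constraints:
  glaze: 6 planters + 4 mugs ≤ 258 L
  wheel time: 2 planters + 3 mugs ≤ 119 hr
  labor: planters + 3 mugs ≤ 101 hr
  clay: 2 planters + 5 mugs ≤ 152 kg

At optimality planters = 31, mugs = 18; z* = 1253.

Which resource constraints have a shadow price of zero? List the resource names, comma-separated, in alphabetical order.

labor, wheel time

glaze: 258/258 (binding)
wheel time: 116/119 (slack 3)
labor: 85/101 (slack 16)
clay: 152/152 (binding)
By complementary slackness, a constraint with positive slack has shadow price 0 → labor, wheel time.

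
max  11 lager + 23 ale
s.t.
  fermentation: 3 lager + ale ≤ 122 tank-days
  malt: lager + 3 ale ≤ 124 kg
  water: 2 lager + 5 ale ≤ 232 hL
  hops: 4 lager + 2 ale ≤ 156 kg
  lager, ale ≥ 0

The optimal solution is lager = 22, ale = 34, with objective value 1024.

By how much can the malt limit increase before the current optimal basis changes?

Binding constraints: malt, hops. The basis is B = [[1,3],[4,2]] with det -10.
Per unit increase in malt, x* moves by d = (-0.2, 0.4).
The basis stays optimal until water becomes binding; allowable increase = 11.25 kg.

11.25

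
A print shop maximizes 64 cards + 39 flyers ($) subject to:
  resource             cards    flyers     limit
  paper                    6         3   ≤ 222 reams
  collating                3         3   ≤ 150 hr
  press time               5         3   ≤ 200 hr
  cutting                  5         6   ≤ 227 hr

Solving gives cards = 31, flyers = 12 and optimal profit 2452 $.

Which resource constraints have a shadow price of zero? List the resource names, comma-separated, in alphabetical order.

paper: 222/222 (binding)
collating: 129/150 (slack 21)
press time: 191/200 (slack 9)
cutting: 227/227 (binding)
By complementary slackness, a constraint with positive slack has shadow price 0 → collating, press time.

collating, press time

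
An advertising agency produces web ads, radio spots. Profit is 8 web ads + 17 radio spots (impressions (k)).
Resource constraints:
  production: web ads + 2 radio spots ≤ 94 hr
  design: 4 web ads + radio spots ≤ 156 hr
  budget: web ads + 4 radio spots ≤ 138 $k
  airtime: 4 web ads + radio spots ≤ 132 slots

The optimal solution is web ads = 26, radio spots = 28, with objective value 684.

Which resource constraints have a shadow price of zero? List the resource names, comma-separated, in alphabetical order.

design, production

production: 82/94 (slack 12)
design: 132/156 (slack 24)
budget: 138/138 (binding)
airtime: 132/132 (binding)
By complementary slackness, a constraint with positive slack has shadow price 0 → design, production.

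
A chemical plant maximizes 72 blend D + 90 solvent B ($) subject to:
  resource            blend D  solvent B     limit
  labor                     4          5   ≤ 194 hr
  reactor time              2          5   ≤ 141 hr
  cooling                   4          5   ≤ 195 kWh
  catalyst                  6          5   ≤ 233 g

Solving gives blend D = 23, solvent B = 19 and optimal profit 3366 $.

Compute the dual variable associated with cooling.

0

Binding: reactor time and catalyst. Non-binding: labor (7 unused), cooling (8 unused).
By complementary slackness, y = 0 for the non-binding constraints.
From A_Bᵀ y = c: 2·y_reactor time + 6·y_catalyst = 72; 5·y_reactor time + 5·y_catalyst = 90.
Solving: y_reactor time = 9, y_catalyst = 9.
Shadow price of cooling = 0.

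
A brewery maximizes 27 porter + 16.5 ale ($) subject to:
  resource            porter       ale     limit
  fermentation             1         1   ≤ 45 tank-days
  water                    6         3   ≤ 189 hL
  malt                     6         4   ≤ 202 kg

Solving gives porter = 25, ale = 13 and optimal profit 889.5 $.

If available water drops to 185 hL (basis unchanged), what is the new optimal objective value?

883.5

Binding: water and malt. Non-binding: fermentation (7 unused).
By complementary slackness, y = 0 for the non-binding constraint.
From A_Bᵀ y = c: 6·y_water + 6·y_malt = 27; 3·y_water + 4·y_malt = 16.5.
→ y_water = 1.5 and y_malt = 3.
Δz = y_water·Δb = 1.5 × (-4) = -6, so new z* = 889.5 − 6 = 883.5.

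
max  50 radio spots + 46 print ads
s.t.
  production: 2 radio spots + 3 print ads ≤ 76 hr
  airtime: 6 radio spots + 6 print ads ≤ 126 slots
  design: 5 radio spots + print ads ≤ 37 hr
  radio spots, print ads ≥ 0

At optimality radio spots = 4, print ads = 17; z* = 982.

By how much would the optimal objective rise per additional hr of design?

1

Binding: airtime and design. Non-binding: production (17 unused).
By complementary slackness, y = 0 for the non-binding constraint.
From A_Bᵀ y = c: 6·y_airtime + 5·y_design = 50; 6·y_airtime + 1·y_design = 46.
→ y_airtime = 7.5 and y_design = 1.
Shadow price of design = 1.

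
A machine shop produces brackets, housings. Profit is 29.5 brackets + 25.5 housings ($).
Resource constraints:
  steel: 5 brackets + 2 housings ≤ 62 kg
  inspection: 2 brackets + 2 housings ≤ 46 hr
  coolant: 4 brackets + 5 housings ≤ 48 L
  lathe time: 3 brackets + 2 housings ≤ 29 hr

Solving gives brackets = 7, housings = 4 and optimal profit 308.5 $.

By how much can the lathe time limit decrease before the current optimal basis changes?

Binding constraints: coolant, lathe time. The basis is B = [[4,5],[3,2]] with det -7.
Per unit decrease in lathe time, x* moves by d = (-0.7143, 0.5714).
The basis stays optimal until brackets reaches 0; allowable decrease = 9.8 hr.

9.8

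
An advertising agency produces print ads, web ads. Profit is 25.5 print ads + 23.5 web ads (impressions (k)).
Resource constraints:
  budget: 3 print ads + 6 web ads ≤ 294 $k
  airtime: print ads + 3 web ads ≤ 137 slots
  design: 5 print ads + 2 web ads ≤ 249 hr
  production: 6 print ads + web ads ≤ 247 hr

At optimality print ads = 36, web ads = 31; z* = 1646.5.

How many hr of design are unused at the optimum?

design used = 5·36 + 2·31 = 242; slack = 249 − 242 = 7.

7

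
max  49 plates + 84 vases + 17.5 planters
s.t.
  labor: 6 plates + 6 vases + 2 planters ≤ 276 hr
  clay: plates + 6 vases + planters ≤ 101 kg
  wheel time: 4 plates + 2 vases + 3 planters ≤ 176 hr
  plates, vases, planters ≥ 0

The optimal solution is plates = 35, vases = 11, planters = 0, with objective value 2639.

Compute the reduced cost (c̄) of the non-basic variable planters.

-3.5

Binding: labor and clay. Non-binding: wheel time (14 unused).
Since wheel time is not tight, its dual is 0.
From A_Bᵀ y = c: 6·y_labor + 1·y_clay = 49; 6·y_labor + 6·y_clay = 84.
Solving: y_labor = 7, y_clay = 7.
Reduced cost of planters: c₃ − yᵀa₃ = 17.5 − (7·2 + 7·1) = 17.5 − 21 = -3.5.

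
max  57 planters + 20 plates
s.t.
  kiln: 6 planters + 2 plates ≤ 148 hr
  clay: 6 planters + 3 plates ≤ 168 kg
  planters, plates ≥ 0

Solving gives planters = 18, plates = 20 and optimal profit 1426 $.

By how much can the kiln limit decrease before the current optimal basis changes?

Binding constraints: kiln, clay. The basis is B = [[6,2],[6,3]] with det 6.
Per unit decrease in kiln, x* moves by d = (-0.5, 1).
The basis stays optimal until planters reaches 0; allowable decrease = 36 hr.

36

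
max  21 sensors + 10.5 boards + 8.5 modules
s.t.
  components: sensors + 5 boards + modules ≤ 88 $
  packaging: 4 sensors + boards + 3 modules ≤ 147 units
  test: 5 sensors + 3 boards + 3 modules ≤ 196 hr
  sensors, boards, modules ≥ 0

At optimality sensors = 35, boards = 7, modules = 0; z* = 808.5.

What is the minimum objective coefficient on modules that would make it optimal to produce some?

13.5

Check each constraint at x*: components 70/88 (slack 18); packaging 147/147 (tight); test 196/196 (tight).
Slack constraints have shadow price 0 (complementary slackness).
From A_Bᵀ y = c: 4·y_packaging + 5·y_test = 21; 1·y_packaging + 3·y_test = 10.5.
→ y_packaging = 1.5 and y_test = 3.
modules enters the basis when its profit ≥ yᵀa₃ = 1.5·3 + 3·3 = 13.5.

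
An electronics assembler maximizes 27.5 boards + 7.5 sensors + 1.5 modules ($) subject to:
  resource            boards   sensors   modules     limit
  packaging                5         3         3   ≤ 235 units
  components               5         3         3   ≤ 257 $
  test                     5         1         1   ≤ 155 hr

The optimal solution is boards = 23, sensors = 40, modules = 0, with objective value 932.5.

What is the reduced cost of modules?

-6

Binding: packaging and test. Non-binding: components (22 unused).
By complementary slackness, y = 0 for the non-binding constraint.
From A_Bᵀ y = c: 5·y_packaging + 5·y_test = 27.5; 3·y_packaging + 1·y_test = 7.5.
Solving: y_packaging = 1, y_test = 4.5.
Reduced cost of modules: c₃ − yᵀa₃ = 1.5 − (1·3 + 4.5·1) = 1.5 − 7.5 = -6.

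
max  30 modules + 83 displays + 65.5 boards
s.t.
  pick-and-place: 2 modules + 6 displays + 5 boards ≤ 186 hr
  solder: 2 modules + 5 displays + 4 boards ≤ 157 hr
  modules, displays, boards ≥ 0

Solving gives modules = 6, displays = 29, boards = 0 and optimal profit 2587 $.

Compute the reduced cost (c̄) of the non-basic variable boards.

Check each constraint at x*: pick-and-place 186/186 (tight); solder 157/157 (tight).
From A_Bᵀ y = c: 2·y_pick-and-place + 2·y_solder = 30; 6·y_pick-and-place + 5·y_solder = 83.
→ y_pick-and-place = 8 and y_solder = 7.
Reduced cost of boards: c₃ − yᵀa₃ = 65.5 − (8·5 + 7·4) = 65.5 − 68 = -2.5.

-2.5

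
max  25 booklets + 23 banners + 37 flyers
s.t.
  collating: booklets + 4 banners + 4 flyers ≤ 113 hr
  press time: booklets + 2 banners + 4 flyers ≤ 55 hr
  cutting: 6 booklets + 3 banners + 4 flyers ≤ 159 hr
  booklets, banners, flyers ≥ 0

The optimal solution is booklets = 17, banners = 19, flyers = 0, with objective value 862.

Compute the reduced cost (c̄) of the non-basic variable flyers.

Binding: press time and cutting. Non-binding: collating (20 unused).
Slack constraints have shadow price 0 (complementary slackness).
Dual feasibility on the basic columns requires 1·y_press time + 6·y_cutting = 25, 2·y_press time + 3·y_cutting = 23.
Solving: y_press time = 7, y_cutting = 3.
Reduced cost of flyers: c₃ − yᵀa₃ = 37 − (7·4 + 3·4) = 37 − 40 = -3.

-3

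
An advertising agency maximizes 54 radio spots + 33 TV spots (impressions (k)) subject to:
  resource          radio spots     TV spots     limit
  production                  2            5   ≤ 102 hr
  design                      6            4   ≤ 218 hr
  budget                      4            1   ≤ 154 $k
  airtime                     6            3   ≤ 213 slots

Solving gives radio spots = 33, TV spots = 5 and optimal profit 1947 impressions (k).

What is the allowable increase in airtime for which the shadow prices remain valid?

Binding constraints: design, airtime. The basis is B = [[6,4],[6,3]] with det -6.
Per unit increase in airtime, x* moves by d = (0.6667, -1).
The basis stays optimal until TV spots reaches 0; allowable increase = 5 slots.

5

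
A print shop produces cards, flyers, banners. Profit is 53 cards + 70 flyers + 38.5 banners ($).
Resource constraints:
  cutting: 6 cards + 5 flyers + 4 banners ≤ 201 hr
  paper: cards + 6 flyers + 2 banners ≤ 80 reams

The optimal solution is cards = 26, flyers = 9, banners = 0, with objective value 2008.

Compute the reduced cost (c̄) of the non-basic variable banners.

At the optimum: cutting uses 201 of 201 (binding); paper uses 80 of 80 (binding).
The binding rows give the dual system: 6·y_cutting + 1·y_paper = 53 and 5·y_cutting + 6·y_paper = 70.
→ y_cutting = 8 and y_paper = 5.
Reduced cost of banners: c₃ − yᵀa₃ = 38.5 − (8·4 + 5·2) = 38.5 − 42 = -3.5.

-3.5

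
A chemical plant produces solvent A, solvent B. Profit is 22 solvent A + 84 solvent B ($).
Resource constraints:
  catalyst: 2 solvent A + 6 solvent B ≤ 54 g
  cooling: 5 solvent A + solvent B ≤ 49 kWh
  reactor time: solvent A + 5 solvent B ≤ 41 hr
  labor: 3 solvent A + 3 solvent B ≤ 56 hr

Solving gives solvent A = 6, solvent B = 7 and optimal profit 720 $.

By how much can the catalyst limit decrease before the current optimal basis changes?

4.8

Binding constraints: catalyst, reactor time. The basis is B = [[2,6],[1,5]] with det 4.
Per unit decrease in catalyst, x* moves by d = (-1.25, 0.25).
The basis stays optimal until solvent A reaches 0; allowable decrease = 4.8 g.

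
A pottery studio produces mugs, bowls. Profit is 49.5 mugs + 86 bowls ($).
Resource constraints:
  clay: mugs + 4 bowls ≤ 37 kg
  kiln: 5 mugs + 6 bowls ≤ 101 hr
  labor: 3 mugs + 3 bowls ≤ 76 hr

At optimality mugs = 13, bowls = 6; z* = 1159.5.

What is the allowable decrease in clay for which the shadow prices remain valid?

Binding constraints: clay, kiln. The basis is B = [[1,4],[5,6]] with det -14.
Per unit decrease in clay, x* moves by d = (0.4286, -0.3571).
The basis stays optimal until bowls reaches 0; allowable decrease = 16.8 kg.

16.8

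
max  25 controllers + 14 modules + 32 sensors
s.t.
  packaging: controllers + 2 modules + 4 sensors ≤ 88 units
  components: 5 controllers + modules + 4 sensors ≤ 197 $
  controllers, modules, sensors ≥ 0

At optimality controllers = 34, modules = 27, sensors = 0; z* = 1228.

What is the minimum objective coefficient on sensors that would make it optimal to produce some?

At the optimum: packaging uses 88 of 88 (binding); components uses 197 of 197 (binding).
The binding rows give the dual system: 1·y_packaging + 5·y_components = 25 and 2·y_packaging + 1·y_components = 14.
→ y_packaging = 5 and y_components = 4.
sensors enters the basis when its profit ≥ yᵀa₃ = 5·4 + 4·4 = 36.

36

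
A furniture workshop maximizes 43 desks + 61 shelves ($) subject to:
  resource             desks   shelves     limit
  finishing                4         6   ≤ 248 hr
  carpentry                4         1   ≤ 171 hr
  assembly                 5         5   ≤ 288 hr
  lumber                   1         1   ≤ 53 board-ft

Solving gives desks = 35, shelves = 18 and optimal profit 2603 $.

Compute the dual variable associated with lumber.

7

At the optimum: finishing uses 248 of 248 (binding); carpentry uses 158 of 171 (slack = 13); assembly uses 265 of 288 (slack = 23); lumber uses 53 of 53 (binding).
Since carpentry, assembly are not tight, their duals are 0.
The binding rows give the dual system: 4·y_finishing + 1·y_lumber = 43 and 6·y_finishing + 1·y_lumber = 61.
This yields shadow prices y_finishing = 9, y_lumber = 7.
Shadow price of lumber = 7.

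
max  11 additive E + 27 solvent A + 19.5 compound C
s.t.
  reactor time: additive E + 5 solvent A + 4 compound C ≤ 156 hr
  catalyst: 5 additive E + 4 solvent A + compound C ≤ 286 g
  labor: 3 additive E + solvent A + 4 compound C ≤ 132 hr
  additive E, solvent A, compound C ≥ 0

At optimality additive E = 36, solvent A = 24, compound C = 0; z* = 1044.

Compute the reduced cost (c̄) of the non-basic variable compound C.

At the optimum: reactor time uses 156 of 156 (binding); catalyst uses 276 of 286 (slack = 10); labor uses 132 of 132 (binding).
Slack constraints have shadow price 0 (complementary slackness).
The binding rows give the dual system: 1·y_reactor time + 3·y_labor = 11 and 5·y_reactor time + 1·y_labor = 27.
→ y_reactor time = 5 and y_labor = 2.
Reduced cost of compound C: c₃ − yᵀa₃ = 19.5 − (5·4 + 2·4) = 19.5 − 28 = -8.5.

-8.5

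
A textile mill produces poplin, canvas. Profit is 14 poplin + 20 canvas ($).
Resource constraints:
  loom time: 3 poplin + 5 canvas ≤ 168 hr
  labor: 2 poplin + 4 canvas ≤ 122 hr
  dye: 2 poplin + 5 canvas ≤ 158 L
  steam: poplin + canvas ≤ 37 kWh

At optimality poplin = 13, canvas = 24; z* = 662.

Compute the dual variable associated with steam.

8

Check each constraint at x*: loom time 159/168 (slack 9); labor 122/122 (tight); dye 146/158 (slack 12); steam 37/37 (tight).
Slack constraints have shadow price 0 (complementary slackness).
The binding rows give the dual system: 2·y_labor + 1·y_steam = 14 and 4·y_labor + 1·y_steam = 20.
→ y_labor = 3 and y_steam = 8.
Shadow price of steam = 8.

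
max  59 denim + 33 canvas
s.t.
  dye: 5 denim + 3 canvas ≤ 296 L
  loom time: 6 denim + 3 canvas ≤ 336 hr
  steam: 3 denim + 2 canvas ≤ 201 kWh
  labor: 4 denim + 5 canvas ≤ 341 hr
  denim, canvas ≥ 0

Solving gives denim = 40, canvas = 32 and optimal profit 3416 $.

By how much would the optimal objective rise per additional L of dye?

Binding: dye and loom time. Non-binding: steam (17 unused), labor (21 unused).
Slack constraints have shadow price 0 (complementary slackness).
From A_Bᵀ y = c: 5·y_dye + 6·y_loom time = 59; 3·y_dye + 3·y_loom time = 33.
This yields shadow prices y_dye = 7, y_loom time = 4.
Shadow price of dye = 7.

7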